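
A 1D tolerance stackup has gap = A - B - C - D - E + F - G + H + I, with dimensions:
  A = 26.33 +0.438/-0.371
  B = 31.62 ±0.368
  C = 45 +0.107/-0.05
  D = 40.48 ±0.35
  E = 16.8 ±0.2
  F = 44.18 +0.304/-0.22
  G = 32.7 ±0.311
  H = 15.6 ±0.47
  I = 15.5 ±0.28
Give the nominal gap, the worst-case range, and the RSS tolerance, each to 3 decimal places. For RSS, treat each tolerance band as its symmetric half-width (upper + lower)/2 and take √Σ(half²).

Stack each dimension's contribution:
  +A: nom +26.330 → Σnom=26.330; wc +0.438/-0.371 → slack +0.438/-0.371; half-tol=0.404, Σhalf²=0.163620
  -B: nom -31.620 → Σnom=-5.290; wc +0.368/-0.368 → slack +0.806/-0.739; half-tol=0.368, Σhalf²=0.299044
  -C: nom -45.000 → Σnom=-50.290; wc +0.050/-0.107 → slack +0.856/-0.846; half-tol=0.079, Σhalf²=0.305206
  -D: nom -40.480 → Σnom=-90.770; wc +0.350/-0.350 → slack +1.206/-1.196; half-tol=0.350, Σhalf²=0.427706
  -E: nom -16.800 → Σnom=-107.570; wc +0.200/-0.200 → slack +1.406/-1.396; half-tol=0.200, Σhalf²=0.467706
  +F: nom +44.180 → Σnom=-63.390; wc +0.304/-0.220 → slack +1.710/-1.616; half-tol=0.262, Σhalf²=0.536350
  -G: nom -32.700 → Σnom=-96.090; wc +0.311/-0.311 → slack +2.021/-1.927; half-tol=0.311, Σhalf²=0.633072
  +H: nom +15.600 → Σnom=-80.490; wc +0.470/-0.470 → slack +2.491/-2.397; half-tol=0.470, Σhalf²=0.853971
  +I: nom +15.500 → Σnom=-64.990; wc +0.280/-0.280 → slack +2.771/-2.677; half-tol=0.280, Σhalf²=0.932372
Nominal = -64.990. Worst-case = [-64.990 - 2.677, -64.990 + 2.771] = [-67.667, -62.219]. RSS = √0.932372 = 0.966.

nominal=-64.990 wc=[-67.667,-62.219] rss=0.966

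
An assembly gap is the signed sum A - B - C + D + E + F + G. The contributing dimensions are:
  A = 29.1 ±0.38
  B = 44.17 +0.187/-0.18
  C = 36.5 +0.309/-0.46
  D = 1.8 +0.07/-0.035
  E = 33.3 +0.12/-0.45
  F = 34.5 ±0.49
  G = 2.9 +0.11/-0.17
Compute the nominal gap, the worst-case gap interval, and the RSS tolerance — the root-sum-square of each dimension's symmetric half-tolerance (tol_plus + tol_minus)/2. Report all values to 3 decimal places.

nominal=20.930 wc=[18.909,22.740] rss=0.818

Stack each dimension's contribution:
  +A: nom +29.100 → Σnom=29.100; wc +0.380/-0.380 → slack +0.380/-0.380; half-tol=0.380, Σhalf²=0.144400
  -B: nom -44.170 → Σnom=-15.070; wc +0.180/-0.187 → slack +0.560/-0.567; half-tol=0.183, Σhalf²=0.178072
  -C: nom -36.500 → Σnom=-51.570; wc +0.460/-0.309 → slack +1.020/-0.876; half-tol=0.385, Σhalf²=0.325912
  +D: nom +1.800 → Σnom=-49.770; wc +0.070/-0.035 → slack +1.090/-0.911; half-tol=0.053, Σhalf²=0.328669
  +E: nom +33.300 → Σnom=-16.470; wc +0.120/-0.450 → slack +1.210/-1.361; half-tol=0.285, Σhalf²=0.409894
  +F: nom +34.500 → Σnom=18.030; wc +0.490/-0.490 → slack +1.700/-1.851; half-tol=0.490, Σhalf²=0.649994
  +G: nom +2.900 → Σnom=20.930; wc +0.110/-0.170 → slack +1.810/-2.021; half-tol=0.140, Σhalf²=0.669594
Nominal = 20.930. Worst-case = [20.930 - 2.021, 20.930 + 1.810] = [18.909, 22.740]. RSS = √0.669594 = 0.818.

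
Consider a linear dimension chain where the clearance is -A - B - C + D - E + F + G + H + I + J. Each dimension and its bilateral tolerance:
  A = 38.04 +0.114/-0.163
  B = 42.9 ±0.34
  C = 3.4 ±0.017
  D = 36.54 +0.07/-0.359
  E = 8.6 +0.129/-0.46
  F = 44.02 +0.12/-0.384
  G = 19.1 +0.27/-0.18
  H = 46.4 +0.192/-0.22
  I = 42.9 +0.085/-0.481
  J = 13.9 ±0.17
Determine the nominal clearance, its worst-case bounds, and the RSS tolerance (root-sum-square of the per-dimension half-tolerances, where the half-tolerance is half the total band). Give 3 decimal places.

nominal=109.920 wc=[107.526,111.807] rss=0.730

Stack each dimension's contribution:
  -A: nom -38.040 → Σnom=-38.040; wc +0.163/-0.114 → slack +0.163/-0.114; half-tol=0.139, Σhalf²=0.019182
  -B: nom -42.900 → Σnom=-80.940; wc +0.340/-0.340 → slack +0.503/-0.454; half-tol=0.340, Σhalf²=0.134782
  -C: nom -3.400 → Σnom=-84.340; wc +0.017/-0.017 → slack +0.520/-0.471; half-tol=0.017, Σhalf²=0.135071
  +D: nom +36.540 → Σnom=-47.800; wc +0.070/-0.359 → slack +0.590/-0.830; half-tol=0.214, Σhalf²=0.181082
  -E: nom -8.600 → Σnom=-56.400; wc +0.460/-0.129 → slack +1.050/-0.959; half-tol=0.294, Σhalf²=0.267812
  +F: nom +44.020 → Σnom=-12.380; wc +0.120/-0.384 → slack +1.170/-1.343; half-tol=0.252, Σhalf²=0.331316
  +G: nom +19.100 → Σnom=6.720; wc +0.270/-0.180 → slack +1.440/-1.523; half-tol=0.225, Σhalf²=0.381941
  +H: nom +46.400 → Σnom=53.120; wc +0.192/-0.220 → slack +1.632/-1.743; half-tol=0.206, Σhalf²=0.424377
  +I: nom +42.900 → Σnom=96.020; wc +0.085/-0.481 → slack +1.717/-2.224; half-tol=0.283, Σhalf²=0.504466
  +J: nom +13.900 → Σnom=109.920; wc +0.170/-0.170 → slack +1.887/-2.394; half-tol=0.170, Σhalf²=0.533366
Nominal = 109.920. Worst-case = [109.920 - 2.394, 109.920 + 1.887] = [107.526, 111.807]. RSS = √0.533366 = 0.730.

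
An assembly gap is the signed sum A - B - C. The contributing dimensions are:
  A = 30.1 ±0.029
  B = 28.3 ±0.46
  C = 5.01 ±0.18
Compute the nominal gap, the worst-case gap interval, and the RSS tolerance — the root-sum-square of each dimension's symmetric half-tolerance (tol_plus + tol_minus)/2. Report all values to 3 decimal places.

Stack each dimension's contribution:
  +A: nom +30.100 → Σnom=30.100; wc +0.029/-0.029 → slack +0.029/-0.029; half-tol=0.029, Σhalf²=0.000841
  -B: nom -28.300 → Σnom=1.800; wc +0.460/-0.460 → slack +0.489/-0.489; half-tol=0.460, Σhalf²=0.212441
  -C: nom -5.010 → Σnom=-3.210; wc +0.180/-0.180 → slack +0.669/-0.669; half-tol=0.180, Σhalf²=0.244841
Nominal = -3.210. Worst-case = [-3.210 - 0.669, -3.210 + 0.669] = [-3.879, -2.541]. RSS = √0.244841 = 0.495.

nominal=-3.210 wc=[-3.879,-2.541] rss=0.495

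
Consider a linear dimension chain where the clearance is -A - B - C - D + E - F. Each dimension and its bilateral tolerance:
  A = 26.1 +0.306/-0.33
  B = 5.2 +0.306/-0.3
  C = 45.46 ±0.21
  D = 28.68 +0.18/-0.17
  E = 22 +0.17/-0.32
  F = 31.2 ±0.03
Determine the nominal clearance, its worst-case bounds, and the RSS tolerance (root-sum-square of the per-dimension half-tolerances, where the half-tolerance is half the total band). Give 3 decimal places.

nominal=-114.640 wc=[-115.992,-113.430] rss=0.573

Stack each dimension's contribution:
  -A: nom -26.100 → Σnom=-26.100; wc +0.330/-0.306 → slack +0.330/-0.306; half-tol=0.318, Σhalf²=0.101124
  -B: nom -5.200 → Σnom=-31.300; wc +0.300/-0.306 → slack +0.630/-0.612; half-tol=0.303, Σhalf²=0.192933
  -C: nom -45.460 → Σnom=-76.760; wc +0.210/-0.210 → slack +0.840/-0.822; half-tol=0.210, Σhalf²=0.237033
  -D: nom -28.680 → Σnom=-105.440; wc +0.170/-0.180 → slack +1.010/-1.002; half-tol=0.175, Σhalf²=0.267658
  +E: nom +22.000 → Σnom=-83.440; wc +0.170/-0.320 → slack +1.180/-1.322; half-tol=0.245, Σhalf²=0.327683
  -F: nom -31.200 → Σnom=-114.640; wc +0.030/-0.030 → slack +1.210/-1.352; half-tol=0.030, Σhalf²=0.328583
Nominal = -114.640. Worst-case = [-114.640 - 1.352, -114.640 + 1.210] = [-115.992, -113.430]. RSS = √0.328583 = 0.573.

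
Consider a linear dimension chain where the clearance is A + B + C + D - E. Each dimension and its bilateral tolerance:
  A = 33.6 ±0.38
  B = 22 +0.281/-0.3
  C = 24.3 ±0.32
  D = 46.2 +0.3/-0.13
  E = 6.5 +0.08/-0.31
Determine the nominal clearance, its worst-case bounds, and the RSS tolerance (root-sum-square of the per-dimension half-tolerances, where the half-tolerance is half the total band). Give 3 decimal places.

Stack each dimension's contribution:
  +A: nom +33.600 → Σnom=33.600; wc +0.380/-0.380 → slack +0.380/-0.380; half-tol=0.380, Σhalf²=0.144400
  +B: nom +22.000 → Σnom=55.600; wc +0.281/-0.300 → slack +0.661/-0.680; half-tol=0.290, Σhalf²=0.228790
  +C: nom +24.300 → Σnom=79.900; wc +0.320/-0.320 → slack +0.981/-1.000; half-tol=0.320, Σhalf²=0.331190
  +D: nom +46.200 → Σnom=126.100; wc +0.300/-0.130 → slack +1.281/-1.130; half-tol=0.215, Σhalf²=0.377415
  -E: nom -6.500 → Σnom=119.600; wc +0.310/-0.080 → slack +1.591/-1.210; half-tol=0.195, Σhalf²=0.415440
Nominal = 119.600. Worst-case = [119.600 - 1.210, 119.600 + 1.591] = [118.390, 121.191]. RSS = √0.415440 = 0.645.

nominal=119.600 wc=[118.390,121.191] rss=0.645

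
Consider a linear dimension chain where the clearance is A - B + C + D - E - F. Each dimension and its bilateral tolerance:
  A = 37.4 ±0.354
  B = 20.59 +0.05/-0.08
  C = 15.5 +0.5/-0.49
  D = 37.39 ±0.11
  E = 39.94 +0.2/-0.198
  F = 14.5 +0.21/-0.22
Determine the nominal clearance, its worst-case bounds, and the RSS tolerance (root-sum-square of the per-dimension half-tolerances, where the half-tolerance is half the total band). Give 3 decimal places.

Stack each dimension's contribution:
  +A: nom +37.400 → Σnom=37.400; wc +0.354/-0.354 → slack +0.354/-0.354; half-tol=0.354, Σhalf²=0.125316
  -B: nom -20.590 → Σnom=16.810; wc +0.080/-0.050 → slack +0.434/-0.404; half-tol=0.065, Σhalf²=0.129541
  +C: nom +15.500 → Σnom=32.310; wc +0.500/-0.490 → slack +0.934/-0.894; half-tol=0.495, Σhalf²=0.374566
  +D: nom +37.390 → Σnom=69.700; wc +0.110/-0.110 → slack +1.044/-1.004; half-tol=0.110, Σhalf²=0.386666
  -E: nom -39.940 → Σnom=29.760; wc +0.198/-0.200 → slack +1.242/-1.204; half-tol=0.199, Σhalf²=0.426267
  -F: nom -14.500 → Σnom=15.260; wc +0.220/-0.210 → slack +1.462/-1.414; half-tol=0.215, Σhalf²=0.472492
Nominal = 15.260. Worst-case = [15.260 - 1.414, 15.260 + 1.462] = [13.846, 16.722]. RSS = √0.472492 = 0.687.

nominal=15.260 wc=[13.846,16.722] rss=0.687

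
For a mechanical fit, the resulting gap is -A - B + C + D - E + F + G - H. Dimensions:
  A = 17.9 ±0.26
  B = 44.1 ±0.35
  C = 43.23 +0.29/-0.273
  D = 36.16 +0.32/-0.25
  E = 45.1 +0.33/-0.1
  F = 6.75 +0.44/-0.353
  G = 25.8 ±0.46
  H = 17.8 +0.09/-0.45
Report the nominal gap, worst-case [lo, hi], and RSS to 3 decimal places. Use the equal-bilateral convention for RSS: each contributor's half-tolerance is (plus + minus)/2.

Stack each dimension's contribution:
  -A: nom -17.900 → Σnom=-17.900; wc +0.260/-0.260 → slack +0.260/-0.260; half-tol=0.260, Σhalf²=0.067600
  -B: nom -44.100 → Σnom=-62.000; wc +0.350/-0.350 → slack +0.610/-0.610; half-tol=0.350, Σhalf²=0.190100
  +C: nom +43.230 → Σnom=-18.770; wc +0.290/-0.273 → slack +0.900/-0.883; half-tol=0.281, Σhalf²=0.269342
  +D: nom +36.160 → Σnom=17.390; wc +0.320/-0.250 → slack +1.220/-1.133; half-tol=0.285, Σhalf²=0.350567
  -E: nom -45.100 → Σnom=-27.710; wc +0.100/-0.330 → slack +1.320/-1.463; half-tol=0.215, Σhalf²=0.396792
  +F: nom +6.750 → Σnom=-20.960; wc +0.440/-0.353 → slack +1.760/-1.816; half-tol=0.396, Σhalf²=0.554005
  +G: nom +25.800 → Σnom=4.840; wc +0.460/-0.460 → slack +2.220/-2.276; half-tol=0.460, Σhalf²=0.765605
  -H: nom -17.800 → Σnom=-12.960; wc +0.450/-0.090 → slack +2.670/-2.366; half-tol=0.270, Σhalf²=0.838504
Nominal = -12.960. Worst-case = [-12.960 - 2.366, -12.960 + 2.670] = [-15.326, -10.290]. RSS = √0.838504 = 0.916.

nominal=-12.960 wc=[-15.326,-10.290] rss=0.916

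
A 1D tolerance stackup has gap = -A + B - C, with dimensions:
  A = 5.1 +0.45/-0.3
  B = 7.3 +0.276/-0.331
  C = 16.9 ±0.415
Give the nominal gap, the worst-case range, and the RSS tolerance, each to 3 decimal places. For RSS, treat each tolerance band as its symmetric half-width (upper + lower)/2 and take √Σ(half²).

nominal=-14.700 wc=[-15.896,-13.709] rss=0.636

Stack each dimension's contribution:
  -A: nom -5.100 → Σnom=-5.100; wc +0.300/-0.450 → slack +0.300/-0.450; half-tol=0.375, Σhalf²=0.140625
  +B: nom +7.300 → Σnom=2.200; wc +0.276/-0.331 → slack +0.576/-0.781; half-tol=0.303, Σhalf²=0.232737
  -C: nom -16.900 → Σnom=-14.700; wc +0.415/-0.415 → slack +0.991/-1.196; half-tol=0.415, Σhalf²=0.404962
Nominal = -14.700. Worst-case = [-14.700 - 1.196, -14.700 + 0.991] = [-15.896, -13.709]. RSS = √0.404962 = 0.636.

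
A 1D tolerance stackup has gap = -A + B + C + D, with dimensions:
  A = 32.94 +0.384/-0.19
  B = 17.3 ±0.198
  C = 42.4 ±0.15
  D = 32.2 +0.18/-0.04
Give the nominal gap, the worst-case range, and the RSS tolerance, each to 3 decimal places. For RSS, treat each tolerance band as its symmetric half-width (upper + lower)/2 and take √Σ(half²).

Stack each dimension's contribution:
  -A: nom -32.940 → Σnom=-32.940; wc +0.190/-0.384 → slack +0.190/-0.384; half-tol=0.287, Σhalf²=0.082369
  +B: nom +17.300 → Σnom=-15.640; wc +0.198/-0.198 → slack +0.388/-0.582; half-tol=0.198, Σhalf²=0.121573
  +C: nom +42.400 → Σnom=26.760; wc +0.150/-0.150 → slack +0.538/-0.732; half-tol=0.150, Σhalf²=0.144073
  +D: nom +32.200 → Σnom=58.960; wc +0.180/-0.040 → slack +0.718/-0.772; half-tol=0.110, Σhalf²=0.156173
Nominal = 58.960. Worst-case = [58.960 - 0.772, 58.960 + 0.718] = [58.188, 59.678]. RSS = √0.156173 = 0.395.

nominal=58.960 wc=[58.188,59.678] rss=0.395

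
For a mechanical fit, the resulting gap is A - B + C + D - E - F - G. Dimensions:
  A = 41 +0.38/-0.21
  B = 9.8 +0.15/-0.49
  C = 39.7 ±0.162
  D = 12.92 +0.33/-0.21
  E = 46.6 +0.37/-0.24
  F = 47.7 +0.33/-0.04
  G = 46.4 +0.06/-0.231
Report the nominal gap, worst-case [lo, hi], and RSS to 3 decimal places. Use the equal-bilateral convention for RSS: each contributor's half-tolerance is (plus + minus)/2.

Stack each dimension's contribution:
  +A: nom +41.000 → Σnom=41.000; wc +0.380/-0.210 → slack +0.380/-0.210; half-tol=0.295, Σhalf²=0.087025
  -B: nom -9.800 → Σnom=31.200; wc +0.490/-0.150 → slack +0.870/-0.360; half-tol=0.320, Σhalf²=0.189425
  +C: nom +39.700 → Σnom=70.900; wc +0.162/-0.162 → slack +1.032/-0.522; half-tol=0.162, Σhalf²=0.215669
  +D: nom +12.920 → Σnom=83.820; wc +0.330/-0.210 → slack +1.362/-0.732; half-tol=0.270, Σhalf²=0.288569
  -E: nom -46.600 → Σnom=37.220; wc +0.240/-0.370 → slack +1.602/-1.102; half-tol=0.305, Σhalf²=0.381594
  -F: nom -47.700 → Σnom=-10.480; wc +0.040/-0.330 → slack +1.642/-1.432; half-tol=0.185, Σhalf²=0.415819
  -G: nom -46.400 → Σnom=-56.880; wc +0.231/-0.060 → slack +1.873/-1.492; half-tol=0.146, Σhalf²=0.436989
Nominal = -56.880. Worst-case = [-56.880 - 1.492, -56.880 + 1.873] = [-58.372, -55.007]. RSS = √0.436989 = 0.661.

nominal=-56.880 wc=[-58.372,-55.007] rss=0.661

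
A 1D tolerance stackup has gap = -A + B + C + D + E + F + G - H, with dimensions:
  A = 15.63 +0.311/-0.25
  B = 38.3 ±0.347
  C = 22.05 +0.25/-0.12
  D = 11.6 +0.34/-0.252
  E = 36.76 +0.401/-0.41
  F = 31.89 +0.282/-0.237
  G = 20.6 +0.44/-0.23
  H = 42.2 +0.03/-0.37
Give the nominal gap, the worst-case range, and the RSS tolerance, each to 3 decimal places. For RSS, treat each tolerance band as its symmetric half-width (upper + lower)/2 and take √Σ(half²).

nominal=103.370 wc=[101.433,106.050] rss=0.840

Stack each dimension's contribution:
  -A: nom -15.630 → Σnom=-15.630; wc +0.250/-0.311 → slack +0.250/-0.311; half-tol=0.280, Σhalf²=0.078680
  +B: nom +38.300 → Σnom=22.670; wc +0.347/-0.347 → slack +0.597/-0.658; half-tol=0.347, Σhalf²=0.199089
  +C: nom +22.050 → Σnom=44.720; wc +0.250/-0.120 → slack +0.847/-0.778; half-tol=0.185, Σhalf²=0.233314
  +D: nom +11.600 → Σnom=56.320; wc +0.340/-0.252 → slack +1.187/-1.030; half-tol=0.296, Σhalf²=0.320930
  +E: nom +36.760 → Σnom=93.080; wc +0.401/-0.410 → slack +1.588/-1.440; half-tol=0.405, Σhalf²=0.485360
  +F: nom +31.890 → Σnom=124.970; wc +0.282/-0.237 → slack +1.870/-1.677; half-tol=0.259, Σhalf²=0.552701
  +G: nom +20.600 → Σnom=145.570; wc +0.440/-0.230 → slack +2.310/-1.907; half-tol=0.335, Σhalf²=0.664926
  -H: nom -42.200 → Σnom=103.370; wc +0.370/-0.030 → slack +2.680/-1.937; half-tol=0.200, Σhalf²=0.704926
Nominal = 103.370. Worst-case = [103.370 - 1.937, 103.370 + 2.680] = [101.433, 106.050]. RSS = √0.704926 = 0.840.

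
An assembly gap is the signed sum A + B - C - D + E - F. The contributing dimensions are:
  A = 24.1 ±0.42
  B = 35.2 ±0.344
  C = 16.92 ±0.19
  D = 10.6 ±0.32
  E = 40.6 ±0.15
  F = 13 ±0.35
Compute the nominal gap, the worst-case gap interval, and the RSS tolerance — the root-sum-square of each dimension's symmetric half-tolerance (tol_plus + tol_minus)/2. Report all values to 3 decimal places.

Stack each dimension's contribution:
  +A: nom +24.100 → Σnom=24.100; wc +0.420/-0.420 → slack +0.420/-0.420; half-tol=0.420, Σhalf²=0.176400
  +B: nom +35.200 → Σnom=59.300; wc +0.344/-0.344 → slack +0.764/-0.764; half-tol=0.344, Σhalf²=0.294736
  -C: nom -16.920 → Σnom=42.380; wc +0.190/-0.190 → slack +0.954/-0.954; half-tol=0.190, Σhalf²=0.330836
  -D: nom -10.600 → Σnom=31.780; wc +0.320/-0.320 → slack +1.274/-1.274; half-tol=0.320, Σhalf²=0.433236
  +E: nom +40.600 → Σnom=72.380; wc +0.150/-0.150 → slack +1.424/-1.424; half-tol=0.150, Σhalf²=0.455736
  -F: nom -13.000 → Σnom=59.380; wc +0.350/-0.350 → slack +1.774/-1.774; half-tol=0.350, Σhalf²=0.578236
Nominal = 59.380. Worst-case = [59.380 - 1.774, 59.380 + 1.774] = [57.606, 61.154]. RSS = √0.578236 = 0.760.

nominal=59.380 wc=[57.606,61.154] rss=0.760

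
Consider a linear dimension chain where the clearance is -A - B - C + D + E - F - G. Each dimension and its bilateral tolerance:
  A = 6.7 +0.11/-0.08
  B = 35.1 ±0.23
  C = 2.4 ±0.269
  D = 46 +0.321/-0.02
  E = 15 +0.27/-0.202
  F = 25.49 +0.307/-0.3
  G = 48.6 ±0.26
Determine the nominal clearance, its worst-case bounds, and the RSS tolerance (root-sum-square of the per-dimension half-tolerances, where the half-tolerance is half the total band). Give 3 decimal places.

Stack each dimension's contribution:
  -A: nom -6.700 → Σnom=-6.700; wc +0.080/-0.110 → slack +0.080/-0.110; half-tol=0.095, Σhalf²=0.009025
  -B: nom -35.100 → Σnom=-41.800; wc +0.230/-0.230 → slack +0.310/-0.340; half-tol=0.230, Σhalf²=0.061925
  -C: nom -2.400 → Σnom=-44.200; wc +0.269/-0.269 → slack +0.579/-0.609; half-tol=0.269, Σhalf²=0.134286
  +D: nom +46.000 → Σnom=1.800; wc +0.321/-0.020 → slack +0.900/-0.629; half-tol=0.171, Σhalf²=0.163356
  +E: nom +15.000 → Σnom=16.800; wc +0.270/-0.202 → slack +1.170/-0.831; half-tol=0.236, Σhalf²=0.219052
  -F: nom -25.490 → Σnom=-8.690; wc +0.300/-0.307 → slack +1.470/-1.138; half-tol=0.303, Σhalf²=0.311165
  -G: nom -48.600 → Σnom=-57.290; wc +0.260/-0.260 → slack +1.730/-1.398; half-tol=0.260, Σhalf²=0.378765
Nominal = -57.290. Worst-case = [-57.290 - 1.398, -57.290 + 1.730] = [-58.688, -55.560]. RSS = √0.378765 = 0.615.

nominal=-57.290 wc=[-58.688,-55.560] rss=0.615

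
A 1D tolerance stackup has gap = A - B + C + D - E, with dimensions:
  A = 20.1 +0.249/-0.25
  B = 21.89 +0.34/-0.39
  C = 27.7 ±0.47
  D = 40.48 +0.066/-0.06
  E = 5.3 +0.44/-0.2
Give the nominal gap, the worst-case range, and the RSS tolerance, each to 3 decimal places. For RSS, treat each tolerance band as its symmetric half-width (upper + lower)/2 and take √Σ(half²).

nominal=61.090 wc=[59.530,62.465] rss=0.723

Stack each dimension's contribution:
  +A: nom +20.100 → Σnom=20.100; wc +0.249/-0.250 → slack +0.249/-0.250; half-tol=0.249, Σhalf²=0.062250
  -B: nom -21.890 → Σnom=-1.790; wc +0.390/-0.340 → slack +0.639/-0.590; half-tol=0.365, Σhalf²=0.195475
  +C: nom +27.700 → Σnom=25.910; wc +0.470/-0.470 → slack +1.109/-1.060; half-tol=0.470, Σhalf²=0.416375
  +D: nom +40.480 → Σnom=66.390; wc +0.066/-0.060 → slack +1.175/-1.120; half-tol=0.063, Σhalf²=0.420344
  -E: nom -5.300 → Σnom=61.090; wc +0.200/-0.440 → slack +1.375/-1.560; half-tol=0.320, Σhalf²=0.522744
Nominal = 61.090. Worst-case = [61.090 - 1.560, 61.090 + 1.375] = [59.530, 62.465]. RSS = √0.522744 = 0.723.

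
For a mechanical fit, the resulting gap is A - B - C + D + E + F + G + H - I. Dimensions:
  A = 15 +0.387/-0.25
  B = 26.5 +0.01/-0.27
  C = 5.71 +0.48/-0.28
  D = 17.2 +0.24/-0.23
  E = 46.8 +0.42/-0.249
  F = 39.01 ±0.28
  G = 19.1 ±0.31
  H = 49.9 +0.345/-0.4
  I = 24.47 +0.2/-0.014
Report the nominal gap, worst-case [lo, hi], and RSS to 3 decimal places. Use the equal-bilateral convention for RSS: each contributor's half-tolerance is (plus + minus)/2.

Stack each dimension's contribution:
  +A: nom +15.000 → Σnom=15.000; wc +0.387/-0.250 → slack +0.387/-0.250; half-tol=0.319, Σhalf²=0.101442
  -B: nom -26.500 → Σnom=-11.500; wc +0.270/-0.010 → slack +0.657/-0.260; half-tol=0.140, Σhalf²=0.121042
  -C: nom -5.710 → Σnom=-17.210; wc +0.280/-0.480 → slack +0.937/-0.740; half-tol=0.380, Σhalf²=0.265442
  +D: nom +17.200 → Σnom=-0.010; wc +0.240/-0.230 → slack +1.177/-0.970; half-tol=0.235, Σhalf²=0.320667
  +E: nom +46.800 → Σnom=46.790; wc +0.420/-0.249 → slack +1.597/-1.219; half-tol=0.335, Σhalf²=0.432557
  +F: nom +39.010 → Σnom=85.800; wc +0.280/-0.280 → slack +1.877/-1.499; half-tol=0.280, Σhalf²=0.510957
  +G: nom +19.100 → Σnom=104.900; wc +0.310/-0.310 → slack +2.187/-1.809; half-tol=0.310, Σhalf²=0.607057
  +H: nom +49.900 → Σnom=154.800; wc +0.345/-0.400 → slack +2.532/-2.209; half-tol=0.372, Σhalf²=0.745814
  -I: nom -24.470 → Σnom=130.330; wc +0.014/-0.200 → slack +2.546/-2.409; half-tol=0.107, Σhalf²=0.757263
Nominal = 130.330. Worst-case = [130.330 - 2.409, 130.330 + 2.546] = [127.921, 132.876]. RSS = √0.757263 = 0.870.

nominal=130.330 wc=[127.921,132.876] rss=0.870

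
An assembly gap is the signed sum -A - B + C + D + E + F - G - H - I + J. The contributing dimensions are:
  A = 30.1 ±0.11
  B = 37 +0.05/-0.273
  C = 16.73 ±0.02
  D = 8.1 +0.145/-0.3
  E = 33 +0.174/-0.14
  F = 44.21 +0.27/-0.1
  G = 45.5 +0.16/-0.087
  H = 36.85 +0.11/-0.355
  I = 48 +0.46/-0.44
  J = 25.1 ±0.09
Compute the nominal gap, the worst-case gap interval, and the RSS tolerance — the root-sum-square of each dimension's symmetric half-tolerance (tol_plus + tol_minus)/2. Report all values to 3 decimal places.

nominal=-70.310 wc=[-71.850,-68.346] rss=0.653

Stack each dimension's contribution:
  -A: nom -30.100 → Σnom=-30.100; wc +0.110/-0.110 → slack +0.110/-0.110; half-tol=0.110, Σhalf²=0.012100
  -B: nom -37.000 → Σnom=-67.100; wc +0.273/-0.050 → slack +0.383/-0.160; half-tol=0.162, Σhalf²=0.038182
  +C: nom +16.730 → Σnom=-50.370; wc +0.020/-0.020 → slack +0.403/-0.180; half-tol=0.020, Σhalf²=0.038582
  +D: nom +8.100 → Σnom=-42.270; wc +0.145/-0.300 → slack +0.548/-0.480; half-tol=0.222, Σhalf²=0.088088
  +E: nom +33.000 → Σnom=-9.270; wc +0.174/-0.140 → slack +0.722/-0.620; half-tol=0.157, Σhalf²=0.112737
  +F: nom +44.210 → Σnom=34.940; wc +0.270/-0.100 → slack +0.992/-0.720; half-tol=0.185, Σhalf²=0.146962
  -G: nom -45.500 → Σnom=-10.560; wc +0.087/-0.160 → slack +1.079/-0.880; half-tol=0.123, Σhalf²=0.162215
  -H: nom -36.850 → Σnom=-47.410; wc +0.355/-0.110 → slack +1.434/-0.990; half-tol=0.232, Σhalf²=0.216271
  -I: nom -48.000 → Σnom=-95.410; wc +0.440/-0.460 → slack +1.874/-1.450; half-tol=0.450, Σhalf²=0.418771
  +J: nom +25.100 → Σnom=-70.310; wc +0.090/-0.090 → slack +1.964/-1.540; half-tol=0.090, Σhalf²=0.426871
Nominal = -70.310. Worst-case = [-70.310 - 1.540, -70.310 + 1.964] = [-71.850, -68.346]. RSS = √0.426871 = 0.653.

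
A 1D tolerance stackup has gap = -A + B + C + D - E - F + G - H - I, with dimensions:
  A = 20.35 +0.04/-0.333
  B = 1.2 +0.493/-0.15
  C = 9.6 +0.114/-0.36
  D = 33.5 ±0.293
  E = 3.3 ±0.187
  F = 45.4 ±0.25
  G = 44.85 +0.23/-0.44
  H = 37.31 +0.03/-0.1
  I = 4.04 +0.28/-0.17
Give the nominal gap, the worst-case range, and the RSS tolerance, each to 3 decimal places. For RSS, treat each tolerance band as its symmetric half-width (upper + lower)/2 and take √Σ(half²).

nominal=-21.250 wc=[-23.280,-19.080] rss=0.738

Stack each dimension's contribution:
  -A: nom -20.350 → Σnom=-20.350; wc +0.333/-0.040 → slack +0.333/-0.040; half-tol=0.186, Σhalf²=0.034782
  +B: nom +1.200 → Σnom=-19.150; wc +0.493/-0.150 → slack +0.826/-0.190; half-tol=0.322, Σhalf²=0.138145
  +C: nom +9.600 → Σnom=-9.550; wc +0.114/-0.360 → slack +0.940/-0.550; half-tol=0.237, Σhalf²=0.194314
  +D: nom +33.500 → Σnom=23.950; wc +0.293/-0.293 → slack +1.233/-0.843; half-tol=0.293, Σhalf²=0.280162
  -E: nom -3.300 → Σnom=20.650; wc +0.187/-0.187 → slack +1.420/-1.030; half-tol=0.187, Σhalf²=0.315132
  -F: nom -45.400 → Σnom=-24.750; wc +0.250/-0.250 → slack +1.670/-1.280; half-tol=0.250, Σhalf²=0.377632
  +G: nom +44.850 → Σnom=20.100; wc +0.230/-0.440 → slack +1.900/-1.720; half-tol=0.335, Σhalf²=0.489857
  -H: nom -37.310 → Σnom=-17.210; wc +0.100/-0.030 → slack +2.000/-1.750; half-tol=0.065, Σhalf²=0.494082
  -I: nom -4.040 → Σnom=-21.250; wc +0.170/-0.280 → slack +2.170/-2.030; half-tol=0.225, Σhalf²=0.544706
Nominal = -21.250. Worst-case = [-21.250 - 2.030, -21.250 + 2.170] = [-23.280, -19.080]. RSS = √0.544706 = 0.738.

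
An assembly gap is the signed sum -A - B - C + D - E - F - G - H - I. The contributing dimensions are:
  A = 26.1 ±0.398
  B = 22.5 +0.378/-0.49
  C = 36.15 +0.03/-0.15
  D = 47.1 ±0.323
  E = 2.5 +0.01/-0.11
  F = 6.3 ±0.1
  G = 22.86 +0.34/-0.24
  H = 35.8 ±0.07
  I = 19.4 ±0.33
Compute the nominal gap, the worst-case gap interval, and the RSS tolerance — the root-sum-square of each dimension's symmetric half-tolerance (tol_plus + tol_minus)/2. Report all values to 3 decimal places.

Stack each dimension's contribution:
  -A: nom -26.100 → Σnom=-26.100; wc +0.398/-0.398 → slack +0.398/-0.398; half-tol=0.398, Σhalf²=0.158404
  -B: nom -22.500 → Σnom=-48.600; wc +0.490/-0.378 → slack +0.888/-0.776; half-tol=0.434, Σhalf²=0.346760
  -C: nom -36.150 → Σnom=-84.750; wc +0.150/-0.030 → slack +1.038/-0.806; half-tol=0.090, Σhalf²=0.354860
  +D: nom +47.100 → Σnom=-37.650; wc +0.323/-0.323 → slack +1.361/-1.129; half-tol=0.323, Σhalf²=0.459189
  -E: nom -2.500 → Σnom=-40.150; wc +0.110/-0.010 → slack +1.471/-1.139; half-tol=0.060, Σhalf²=0.462789
  -F: nom -6.300 → Σnom=-46.450; wc +0.100/-0.100 → slack +1.571/-1.239; half-tol=0.100, Σhalf²=0.472789
  -G: nom -22.860 → Σnom=-69.310; wc +0.240/-0.340 → slack +1.811/-1.579; half-tol=0.290, Σhalf²=0.556889
  -H: nom -35.800 → Σnom=-105.110; wc +0.070/-0.070 → slack +1.881/-1.649; half-tol=0.070, Σhalf²=0.561789
  -I: nom -19.400 → Σnom=-124.510; wc +0.330/-0.330 → slack +2.211/-1.979; half-tol=0.330, Σhalf²=0.670689
Nominal = -124.510. Worst-case = [-124.510 - 1.979, -124.510 + 2.211] = [-126.489, -122.299]. RSS = √0.670689 = 0.819.

nominal=-124.510 wc=[-126.489,-122.299] rss=0.819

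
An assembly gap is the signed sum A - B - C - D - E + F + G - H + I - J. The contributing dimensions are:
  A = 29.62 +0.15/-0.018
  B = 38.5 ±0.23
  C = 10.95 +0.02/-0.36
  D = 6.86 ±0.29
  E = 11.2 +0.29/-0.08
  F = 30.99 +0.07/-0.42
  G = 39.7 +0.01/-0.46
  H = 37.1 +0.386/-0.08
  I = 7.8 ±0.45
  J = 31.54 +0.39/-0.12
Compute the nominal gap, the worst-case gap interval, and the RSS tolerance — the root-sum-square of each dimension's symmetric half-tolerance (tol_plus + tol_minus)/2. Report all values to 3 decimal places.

nominal=-28.040 wc=[-30.994,-26.200] rss=0.807

Stack each dimension's contribution:
  +A: nom +29.620 → Σnom=29.620; wc +0.150/-0.018 → slack +0.150/-0.018; half-tol=0.084, Σhalf²=0.007056
  -B: nom -38.500 → Σnom=-8.880; wc +0.230/-0.230 → slack +0.380/-0.248; half-tol=0.230, Σhalf²=0.059956
  -C: nom -10.950 → Σnom=-19.830; wc +0.360/-0.020 → slack +0.740/-0.268; half-tol=0.190, Σhalf²=0.096056
  -D: nom -6.860 → Σnom=-26.690; wc +0.290/-0.290 → slack +1.030/-0.558; half-tol=0.290, Σhalf²=0.180156
  -E: nom -11.200 → Σnom=-37.890; wc +0.080/-0.290 → slack +1.110/-0.848; half-tol=0.185, Σhalf²=0.214381
  +F: nom +30.990 → Σnom=-6.900; wc +0.070/-0.420 → slack +1.180/-1.268; half-tol=0.245, Σhalf²=0.274406
  +G: nom +39.700 → Σnom=32.800; wc +0.010/-0.460 → slack +1.190/-1.728; half-tol=0.235, Σhalf²=0.329631
  -H: nom -37.100 → Σnom=-4.300; wc +0.080/-0.386 → slack +1.270/-2.114; half-tol=0.233, Σhalf²=0.383920
  +I: nom +7.800 → Σnom=3.500; wc +0.450/-0.450 → slack +1.720/-2.564; half-tol=0.450, Σhalf²=0.586420
  -J: nom -31.540 → Σnom=-28.040; wc +0.120/-0.390 → slack +1.840/-2.954; half-tol=0.255, Σhalf²=0.651445
Nominal = -28.040. Worst-case = [-28.040 - 2.954, -28.040 + 1.840] = [-30.994, -26.200]. RSS = √0.651445 = 0.807.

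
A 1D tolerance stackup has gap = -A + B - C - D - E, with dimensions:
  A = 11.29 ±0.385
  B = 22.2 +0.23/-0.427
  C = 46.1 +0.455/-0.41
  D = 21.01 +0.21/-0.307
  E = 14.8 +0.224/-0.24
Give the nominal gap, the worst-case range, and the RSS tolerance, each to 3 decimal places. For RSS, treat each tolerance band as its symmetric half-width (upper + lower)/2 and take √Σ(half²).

nominal=-71.000 wc=[-72.701,-69.428] rss=0.751

Stack each dimension's contribution:
  -A: nom -11.290 → Σnom=-11.290; wc +0.385/-0.385 → slack +0.385/-0.385; half-tol=0.385, Σhalf²=0.148225
  +B: nom +22.200 → Σnom=10.910; wc +0.230/-0.427 → slack +0.615/-0.812; half-tol=0.329, Σhalf²=0.256137
  -C: nom -46.100 → Σnom=-35.190; wc +0.410/-0.455 → slack +1.025/-1.267; half-tol=0.432, Σhalf²=0.443194
  -D: nom -21.010 → Σnom=-56.200; wc +0.307/-0.210 → slack +1.332/-1.477; half-tol=0.259, Σhalf²=0.510016
  -E: nom -14.800 → Σnom=-71.000; wc +0.240/-0.224 → slack +1.572/-1.701; half-tol=0.232, Σhalf²=0.563840
Nominal = -71.000. Worst-case = [-71.000 - 1.701, -71.000 + 1.572] = [-72.701, -69.428]. RSS = √0.563840 = 0.751.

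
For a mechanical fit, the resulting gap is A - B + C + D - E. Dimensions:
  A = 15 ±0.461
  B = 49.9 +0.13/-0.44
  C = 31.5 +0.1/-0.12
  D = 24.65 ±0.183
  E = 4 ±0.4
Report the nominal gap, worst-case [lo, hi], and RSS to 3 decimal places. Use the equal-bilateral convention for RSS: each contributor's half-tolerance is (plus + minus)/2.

nominal=17.250 wc=[15.956,18.834] rss=0.707

Stack each dimension's contribution:
  +A: nom +15.000 → Σnom=15.000; wc +0.461/-0.461 → slack +0.461/-0.461; half-tol=0.461, Σhalf²=0.212521
  -B: nom -49.900 → Σnom=-34.900; wc +0.440/-0.130 → slack +0.901/-0.591; half-tol=0.285, Σhalf²=0.293746
  +C: nom +31.500 → Σnom=-3.400; wc +0.100/-0.120 → slack +1.001/-0.711; half-tol=0.110, Σhalf²=0.305846
  +D: nom +24.650 → Σnom=21.250; wc +0.183/-0.183 → slack +1.184/-0.894; half-tol=0.183, Σhalf²=0.339335
  -E: nom -4.000 → Σnom=17.250; wc +0.400/-0.400 → slack +1.584/-1.294; half-tol=0.400, Σhalf²=0.499335
Nominal = 17.250. Worst-case = [17.250 - 1.294, 17.250 + 1.584] = [15.956, 18.834]. RSS = √0.499335 = 0.707.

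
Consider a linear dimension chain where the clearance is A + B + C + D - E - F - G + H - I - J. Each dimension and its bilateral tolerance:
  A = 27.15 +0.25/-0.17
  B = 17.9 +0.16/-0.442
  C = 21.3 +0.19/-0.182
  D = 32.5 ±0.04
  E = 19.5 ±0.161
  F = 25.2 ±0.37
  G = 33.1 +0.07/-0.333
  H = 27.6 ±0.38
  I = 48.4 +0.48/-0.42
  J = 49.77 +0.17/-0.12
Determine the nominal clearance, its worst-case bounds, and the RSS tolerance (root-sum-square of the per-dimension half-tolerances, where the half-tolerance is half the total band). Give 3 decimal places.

nominal=-49.520 wc=[-51.985,-47.096] rss=0.862

Stack each dimension's contribution:
  +A: nom +27.150 → Σnom=27.150; wc +0.250/-0.170 → slack +0.250/-0.170; half-tol=0.210, Σhalf²=0.044100
  +B: nom +17.900 → Σnom=45.050; wc +0.160/-0.442 → slack +0.410/-0.612; half-tol=0.301, Σhalf²=0.134701
  +C: nom +21.300 → Σnom=66.350; wc +0.190/-0.182 → slack +0.600/-0.794; half-tol=0.186, Σhalf²=0.169297
  +D: nom +32.500 → Σnom=98.850; wc +0.040/-0.040 → slack +0.640/-0.834; half-tol=0.040, Σhalf²=0.170897
  -E: nom -19.500 → Σnom=79.350; wc +0.161/-0.161 → slack +0.801/-0.995; half-tol=0.161, Σhalf²=0.196818
  -F: nom -25.200 → Σnom=54.150; wc +0.370/-0.370 → slack +1.171/-1.365; half-tol=0.370, Σhalf²=0.333718
  -G: nom -33.100 → Σnom=21.050; wc +0.333/-0.070 → slack +1.504/-1.435; half-tol=0.202, Σhalf²=0.374320
  +H: nom +27.600 → Σnom=48.650; wc +0.380/-0.380 → slack +1.884/-1.815; half-tol=0.380, Σhalf²=0.518720
  -I: nom -48.400 → Σnom=0.250; wc +0.420/-0.480 → slack +2.304/-2.295; half-tol=0.450, Σhalf²=0.721220
  -J: nom -49.770 → Σnom=-49.520; wc +0.120/-0.170 → slack +2.424/-2.465; half-tol=0.145, Σhalf²=0.742245
Nominal = -49.520. Worst-case = [-49.520 - 2.465, -49.520 + 2.424] = [-51.985, -47.096]. RSS = √0.742245 = 0.862.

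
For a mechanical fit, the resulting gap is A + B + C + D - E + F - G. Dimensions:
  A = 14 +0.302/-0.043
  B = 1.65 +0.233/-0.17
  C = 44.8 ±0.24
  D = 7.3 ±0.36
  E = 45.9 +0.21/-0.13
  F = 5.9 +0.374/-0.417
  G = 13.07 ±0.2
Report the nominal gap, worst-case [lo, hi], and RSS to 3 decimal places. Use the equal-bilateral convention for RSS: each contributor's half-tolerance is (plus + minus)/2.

nominal=14.680 wc=[13.040,16.519] rss=0.695

Stack each dimension's contribution:
  +A: nom +14.000 → Σnom=14.000; wc +0.302/-0.043 → slack +0.302/-0.043; half-tol=0.172, Σhalf²=0.029756
  +B: nom +1.650 → Σnom=15.650; wc +0.233/-0.170 → slack +0.535/-0.213; half-tol=0.202, Σhalf²=0.070359
  +C: nom +44.800 → Σnom=60.450; wc +0.240/-0.240 → slack +0.775/-0.453; half-tol=0.240, Σhalf²=0.127959
  +D: nom +7.300 → Σnom=67.750; wc +0.360/-0.360 → slack +1.135/-0.813; half-tol=0.360, Σhalf²=0.257559
  -E: nom -45.900 → Σnom=21.850; wc +0.130/-0.210 → slack +1.265/-1.023; half-tol=0.170, Σhalf²=0.286459
  +F: nom +5.900 → Σnom=27.750; wc +0.374/-0.417 → slack +1.639/-1.440; half-tol=0.395, Σhalf²=0.442879
  -G: nom -13.070 → Σnom=14.680; wc +0.200/-0.200 → slack +1.839/-1.640; half-tol=0.200, Σhalf²=0.482879
Nominal = 14.680. Worst-case = [14.680 - 1.640, 14.680 + 1.839] = [13.040, 16.519]. RSS = √0.482879 = 0.695.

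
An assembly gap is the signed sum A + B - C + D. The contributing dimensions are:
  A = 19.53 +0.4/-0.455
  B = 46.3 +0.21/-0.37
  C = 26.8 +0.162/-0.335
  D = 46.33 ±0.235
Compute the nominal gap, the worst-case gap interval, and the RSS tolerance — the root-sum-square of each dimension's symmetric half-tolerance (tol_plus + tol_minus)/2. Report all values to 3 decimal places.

Stack each dimension's contribution:
  +A: nom +19.530 → Σnom=19.530; wc +0.400/-0.455 → slack +0.400/-0.455; half-tol=0.427, Σhalf²=0.182756
  +B: nom +46.300 → Σnom=65.830; wc +0.210/-0.370 → slack +0.610/-0.825; half-tol=0.290, Σhalf²=0.266856
  -C: nom -26.800 → Σnom=39.030; wc +0.335/-0.162 → slack +0.945/-0.987; half-tol=0.248, Σhalf²=0.328608
  +D: nom +46.330 → Σnom=85.360; wc +0.235/-0.235 → slack +1.180/-1.222; half-tol=0.235, Σhalf²=0.383833
Nominal = 85.360. Worst-case = [85.360 - 1.222, 85.360 + 1.180] = [84.138, 86.540]. RSS = √0.383833 = 0.620.

nominal=85.360 wc=[84.138,86.540] rss=0.620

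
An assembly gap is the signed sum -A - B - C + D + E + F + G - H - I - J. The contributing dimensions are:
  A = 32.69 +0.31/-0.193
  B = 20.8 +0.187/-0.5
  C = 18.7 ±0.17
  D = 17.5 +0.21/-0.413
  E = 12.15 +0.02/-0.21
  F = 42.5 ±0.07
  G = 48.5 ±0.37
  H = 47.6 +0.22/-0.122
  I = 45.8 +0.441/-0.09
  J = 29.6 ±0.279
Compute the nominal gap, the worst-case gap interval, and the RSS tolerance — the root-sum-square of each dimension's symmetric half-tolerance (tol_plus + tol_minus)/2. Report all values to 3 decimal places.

nominal=-74.540 wc=[-77.210,-72.516] rss=0.800

Stack each dimension's contribution:
  -A: nom -32.690 → Σnom=-32.690; wc +0.193/-0.310 → slack +0.193/-0.310; half-tol=0.252, Σhalf²=0.063252
  -B: nom -20.800 → Σnom=-53.490; wc +0.500/-0.187 → slack +0.693/-0.497; half-tol=0.344, Σhalf²=0.181245
  -C: nom -18.700 → Σnom=-72.190; wc +0.170/-0.170 → slack +0.863/-0.667; half-tol=0.170, Σhalf²=0.210145
  +D: nom +17.500 → Σnom=-54.690; wc +0.210/-0.413 → slack +1.073/-1.080; half-tol=0.311, Σhalf²=0.307177
  +E: nom +12.150 → Σnom=-42.540; wc +0.020/-0.210 → slack +1.093/-1.290; half-tol=0.115, Σhalf²=0.320402
  +F: nom +42.500 → Σnom=-0.040; wc +0.070/-0.070 → slack +1.163/-1.360; half-tol=0.070, Σhalf²=0.325302
  +G: nom +48.500 → Σnom=48.460; wc +0.370/-0.370 → slack +1.533/-1.730; half-tol=0.370, Σhalf²=0.462202
  -H: nom -47.600 → Σnom=0.860; wc +0.122/-0.220 → slack +1.655/-1.950; half-tol=0.171, Σhalf²=0.491443
  -I: nom -45.800 → Σnom=-44.940; wc +0.090/-0.441 → slack +1.745/-2.391; half-tol=0.266, Σhalf²=0.561933
  -J: nom -29.600 → Σnom=-74.540; wc +0.279/-0.279 → slack +2.024/-2.670; half-tol=0.279, Σhalf²=0.639774
Nominal = -74.540. Worst-case = [-74.540 - 2.670, -74.540 + 2.024] = [-77.210, -72.516]. RSS = √0.639774 = 0.800.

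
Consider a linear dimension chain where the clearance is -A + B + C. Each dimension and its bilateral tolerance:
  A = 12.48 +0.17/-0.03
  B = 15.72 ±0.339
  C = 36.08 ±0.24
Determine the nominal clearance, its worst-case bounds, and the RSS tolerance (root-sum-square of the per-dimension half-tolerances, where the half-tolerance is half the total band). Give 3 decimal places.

Stack each dimension's contribution:
  -A: nom -12.480 → Σnom=-12.480; wc +0.030/-0.170 → slack +0.030/-0.170; half-tol=0.100, Σhalf²=0.010000
  +B: nom +15.720 → Σnom=3.240; wc +0.339/-0.339 → slack +0.369/-0.509; half-tol=0.339, Σhalf²=0.124921
  +C: nom +36.080 → Σnom=39.320; wc +0.240/-0.240 → slack +0.609/-0.749; half-tol=0.240, Σhalf²=0.182521
Nominal = 39.320. Worst-case = [39.320 - 0.749, 39.320 + 0.609] = [38.571, 39.929]. RSS = √0.182521 = 0.427.

nominal=39.320 wc=[38.571,39.929] rss=0.427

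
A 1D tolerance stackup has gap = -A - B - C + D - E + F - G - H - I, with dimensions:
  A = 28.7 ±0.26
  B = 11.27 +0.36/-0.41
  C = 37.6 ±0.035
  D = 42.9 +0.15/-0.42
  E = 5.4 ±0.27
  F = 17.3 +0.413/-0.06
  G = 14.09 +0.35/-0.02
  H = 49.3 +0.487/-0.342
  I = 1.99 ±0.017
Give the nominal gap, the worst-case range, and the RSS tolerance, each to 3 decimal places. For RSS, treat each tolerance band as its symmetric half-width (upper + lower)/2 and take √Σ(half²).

nominal=-88.150 wc=[-90.409,-86.233] rss=0.796

Stack each dimension's contribution:
  -A: nom -28.700 → Σnom=-28.700; wc +0.260/-0.260 → slack +0.260/-0.260; half-tol=0.260, Σhalf²=0.067600
  -B: nom -11.270 → Σnom=-39.970; wc +0.410/-0.360 → slack +0.670/-0.620; half-tol=0.385, Σhalf²=0.215825
  -C: nom -37.600 → Σnom=-77.570; wc +0.035/-0.035 → slack +0.705/-0.655; half-tol=0.035, Σhalf²=0.217050
  +D: nom +42.900 → Σnom=-34.670; wc +0.150/-0.420 → slack +0.855/-1.075; half-tol=0.285, Σhalf²=0.298275
  -E: nom -5.400 → Σnom=-40.070; wc +0.270/-0.270 → slack +1.125/-1.345; half-tol=0.270, Σhalf²=0.371175
  +F: nom +17.300 → Σnom=-22.770; wc +0.413/-0.060 → slack +1.538/-1.405; half-tol=0.236, Σhalf²=0.427107
  -G: nom -14.090 → Σnom=-36.860; wc +0.020/-0.350 → slack +1.558/-1.755; half-tol=0.185, Σhalf²=0.461332
  -H: nom -49.300 → Σnom=-86.160; wc +0.342/-0.487 → slack +1.900/-2.242; half-tol=0.414, Σhalf²=0.633142
  -I: nom -1.990 → Σnom=-88.150; wc +0.017/-0.017 → slack +1.917/-2.259; half-tol=0.017, Σhalf²=0.633431
Nominal = -88.150. Worst-case = [-88.150 - 2.259, -88.150 + 1.917] = [-90.409, -86.233]. RSS = √0.633431 = 0.796.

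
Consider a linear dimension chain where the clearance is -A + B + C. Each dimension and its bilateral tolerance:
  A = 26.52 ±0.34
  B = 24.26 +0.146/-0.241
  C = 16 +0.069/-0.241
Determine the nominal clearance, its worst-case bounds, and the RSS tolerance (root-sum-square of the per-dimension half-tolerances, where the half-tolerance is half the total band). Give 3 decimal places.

nominal=13.740 wc=[12.918,14.295] rss=0.421

Stack each dimension's contribution:
  -A: nom -26.520 → Σnom=-26.520; wc +0.340/-0.340 → slack +0.340/-0.340; half-tol=0.340, Σhalf²=0.115600
  +B: nom +24.260 → Σnom=-2.260; wc +0.146/-0.241 → slack +0.486/-0.581; half-tol=0.194, Σhalf²=0.153042
  +C: nom +16.000 → Σnom=13.740; wc +0.069/-0.241 → slack +0.555/-0.822; half-tol=0.155, Σhalf²=0.177067
Nominal = 13.740. Worst-case = [13.740 - 0.822, 13.740 + 0.555] = [12.918, 14.295]. RSS = √0.177067 = 0.421.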